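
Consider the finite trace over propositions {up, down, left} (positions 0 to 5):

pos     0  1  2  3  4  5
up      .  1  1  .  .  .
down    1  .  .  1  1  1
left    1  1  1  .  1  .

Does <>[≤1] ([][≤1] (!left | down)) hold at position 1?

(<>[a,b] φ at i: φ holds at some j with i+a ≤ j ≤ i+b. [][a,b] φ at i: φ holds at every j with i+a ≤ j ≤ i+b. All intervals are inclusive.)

False

Check [][≤1] (!left | down) at each j in [1,2]:
  j=1: fails at 1
  j=2: fails at 2
No position in the window satisfies it → formula fails.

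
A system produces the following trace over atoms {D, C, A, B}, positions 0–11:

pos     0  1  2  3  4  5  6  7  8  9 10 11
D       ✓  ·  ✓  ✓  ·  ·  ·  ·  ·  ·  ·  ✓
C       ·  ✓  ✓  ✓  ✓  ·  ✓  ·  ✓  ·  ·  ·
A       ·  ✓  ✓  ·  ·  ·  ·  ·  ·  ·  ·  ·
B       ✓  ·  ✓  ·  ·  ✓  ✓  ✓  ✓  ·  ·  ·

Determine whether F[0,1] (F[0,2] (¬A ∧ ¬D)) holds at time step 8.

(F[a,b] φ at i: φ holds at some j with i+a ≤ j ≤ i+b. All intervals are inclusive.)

Check F[0,2] (¬A ∧ ¬D) at each j in [8,9]:
  j=8: holds (witness at 8)
  j=9: holds (witness at 9)
Found at j=8 → formula holds.

Holds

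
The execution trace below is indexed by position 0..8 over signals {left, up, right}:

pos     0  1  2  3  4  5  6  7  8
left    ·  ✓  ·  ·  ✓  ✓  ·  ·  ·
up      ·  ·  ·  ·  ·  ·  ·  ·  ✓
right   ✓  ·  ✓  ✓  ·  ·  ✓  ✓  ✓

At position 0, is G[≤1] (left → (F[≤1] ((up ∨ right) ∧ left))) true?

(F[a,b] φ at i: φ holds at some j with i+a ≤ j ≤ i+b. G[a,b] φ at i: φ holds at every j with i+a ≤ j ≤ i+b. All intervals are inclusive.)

Check (left → (F[≤1] ((up ∨ right) ∧ left))) at every j in [0,1]:
  j=0: antecedent false → ✓
  j=1: antecedent true; consequent fails (none in [1,2]) → ✗
Fails at j=1 → formula fails.

Does not hold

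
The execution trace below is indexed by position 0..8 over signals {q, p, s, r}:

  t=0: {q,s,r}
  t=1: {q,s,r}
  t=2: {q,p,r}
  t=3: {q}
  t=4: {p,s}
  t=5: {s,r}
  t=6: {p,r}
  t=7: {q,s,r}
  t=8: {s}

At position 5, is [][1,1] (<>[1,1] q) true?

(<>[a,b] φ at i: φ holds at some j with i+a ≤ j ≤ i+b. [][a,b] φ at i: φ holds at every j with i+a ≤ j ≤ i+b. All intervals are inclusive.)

Check <>[1,1] q at every j in [6,6]:
  j=6: holds (witness at 7)
All positions satisfy it → formula holds.

Yes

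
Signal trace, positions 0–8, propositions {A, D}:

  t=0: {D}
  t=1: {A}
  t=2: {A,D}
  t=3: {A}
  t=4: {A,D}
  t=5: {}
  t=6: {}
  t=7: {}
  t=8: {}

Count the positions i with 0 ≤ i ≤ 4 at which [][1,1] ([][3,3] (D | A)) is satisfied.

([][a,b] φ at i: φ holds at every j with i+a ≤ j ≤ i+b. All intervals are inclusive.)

1

Evaluate at each i in [0,4]:
  i=0: ✓ (all of [1,1])
  i=1: ✗ (fails at j=2)
  i=2: ✗ (fails at j=3)
  i=3: ✗ (fails at j=4)
  i=4: ✗ (fails at j=5)
Positions where it holds: {0} → 1.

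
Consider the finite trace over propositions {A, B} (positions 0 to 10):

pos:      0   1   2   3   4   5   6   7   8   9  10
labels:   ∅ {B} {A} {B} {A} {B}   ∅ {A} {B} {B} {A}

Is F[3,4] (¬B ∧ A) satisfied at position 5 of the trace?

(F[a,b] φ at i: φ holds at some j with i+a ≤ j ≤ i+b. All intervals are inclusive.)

Does not hold

Check (¬B ∧ A) at each j in [8,9]:
  j=8: false
  j=9: false
No position in the window satisfies it → formula fails.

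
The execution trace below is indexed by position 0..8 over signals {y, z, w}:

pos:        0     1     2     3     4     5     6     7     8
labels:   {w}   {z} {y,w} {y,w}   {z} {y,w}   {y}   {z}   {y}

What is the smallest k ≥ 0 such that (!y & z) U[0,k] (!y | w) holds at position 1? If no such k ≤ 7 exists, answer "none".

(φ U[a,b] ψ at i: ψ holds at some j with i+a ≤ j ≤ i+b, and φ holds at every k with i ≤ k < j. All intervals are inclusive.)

Need earliest j ≥ 1 with (!y | w), and (!y & z) at every k in [1,j-1].
  j=1: rhs holds (empty prefix). k = 0.

0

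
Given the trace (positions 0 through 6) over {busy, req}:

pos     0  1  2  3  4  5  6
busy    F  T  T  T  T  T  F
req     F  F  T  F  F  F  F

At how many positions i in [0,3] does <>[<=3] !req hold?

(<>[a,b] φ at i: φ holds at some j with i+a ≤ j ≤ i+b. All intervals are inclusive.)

Evaluate at each i in [0,3]:
  i=0: ✓ (witness j=0)
  i=1: ✓ (witness j=1)
  i=2: ✓ (witness j=3)
  i=3: ✓ (witness j=3)
Positions where it holds: {0, 1, 2, 3} → 4.

4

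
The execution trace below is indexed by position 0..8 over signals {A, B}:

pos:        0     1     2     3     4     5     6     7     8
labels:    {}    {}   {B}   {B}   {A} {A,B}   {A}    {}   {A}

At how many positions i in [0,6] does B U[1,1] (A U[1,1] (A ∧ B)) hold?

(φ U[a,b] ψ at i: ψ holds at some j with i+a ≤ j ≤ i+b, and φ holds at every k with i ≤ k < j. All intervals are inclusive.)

1

Evaluate at each i in [0,6]:
  i=0: ✗ (no rhs in [1,1])
  i=1: ✗ (no rhs in [2,2])
  i=2: ✗ (no rhs in [3,3])
  i=3: ✓ (rhs at j=4; lhs holds on [3,3])
  i=4: ✗ (no rhs in [5,5])
  i=5: ✗ (no rhs in [6,6])
  i=6: ✗ (no rhs in [7,7])
Positions where it holds: {3} → 1.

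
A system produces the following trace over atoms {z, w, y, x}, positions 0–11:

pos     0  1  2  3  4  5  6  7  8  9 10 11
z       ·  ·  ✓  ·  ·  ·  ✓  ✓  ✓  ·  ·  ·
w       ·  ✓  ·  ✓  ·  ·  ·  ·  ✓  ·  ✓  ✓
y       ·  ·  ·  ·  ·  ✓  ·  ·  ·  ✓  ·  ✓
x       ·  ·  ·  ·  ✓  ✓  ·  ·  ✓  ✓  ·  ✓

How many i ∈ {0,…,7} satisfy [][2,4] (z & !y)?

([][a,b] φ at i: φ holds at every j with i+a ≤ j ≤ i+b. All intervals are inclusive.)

Evaluate at each i in [0,7]:
  i=0: ✗ (fails at j=3)
  i=1: ✗ (fails at j=3)
  i=2: ✗ (fails at j=4)
  i=3: ✗ (fails at j=5)
  i=4: ✓ (all of [6,8])
  i=5: ✗ (fails at j=9)
  i=6: ✗ (fails at j=9)
  i=7: ✗ (fails at j=9)
Positions where it holds: {4} → 1.

1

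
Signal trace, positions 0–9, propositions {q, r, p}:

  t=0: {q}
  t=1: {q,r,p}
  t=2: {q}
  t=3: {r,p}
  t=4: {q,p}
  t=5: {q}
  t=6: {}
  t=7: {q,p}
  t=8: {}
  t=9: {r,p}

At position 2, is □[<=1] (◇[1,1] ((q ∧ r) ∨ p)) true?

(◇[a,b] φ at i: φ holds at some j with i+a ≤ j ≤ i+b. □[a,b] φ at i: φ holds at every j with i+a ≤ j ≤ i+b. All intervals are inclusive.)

Check ◇[1,1] ((q ∧ r) ∨ p) at every j in [2,3]:
  j=2: holds (witness at 3)
  j=3: holds (witness at 4)
All positions satisfy it → formula holds.

Holds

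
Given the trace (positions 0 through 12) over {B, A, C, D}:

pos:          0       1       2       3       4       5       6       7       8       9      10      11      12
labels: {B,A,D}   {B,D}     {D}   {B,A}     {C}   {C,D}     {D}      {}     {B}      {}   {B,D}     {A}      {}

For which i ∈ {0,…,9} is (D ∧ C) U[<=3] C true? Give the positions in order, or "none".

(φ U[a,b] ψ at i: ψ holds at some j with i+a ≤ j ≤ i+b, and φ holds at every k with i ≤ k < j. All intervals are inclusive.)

4, 5

Evaluate at each i in [0,9]:
  i=0: ✗ (no rhs in [0,3])
  i=1: ✗ (lhs fails at k=1 before rhs at j=4)
  i=2: ✗ (lhs fails at k=2 before rhs at j=4)
  i=3: ✗ (lhs fails at k=3 before rhs at j=4)
  i=4: ✓ (rhs at j=4)
  i=5: ✓ (rhs at j=5)
  i=6: ✗ (no rhs in [6,9])
  i=7: ✗ (no rhs in [7,10])
  i=8: ✗ (no rhs in [8,11])
  i=9: ✗ (no rhs in [9,12])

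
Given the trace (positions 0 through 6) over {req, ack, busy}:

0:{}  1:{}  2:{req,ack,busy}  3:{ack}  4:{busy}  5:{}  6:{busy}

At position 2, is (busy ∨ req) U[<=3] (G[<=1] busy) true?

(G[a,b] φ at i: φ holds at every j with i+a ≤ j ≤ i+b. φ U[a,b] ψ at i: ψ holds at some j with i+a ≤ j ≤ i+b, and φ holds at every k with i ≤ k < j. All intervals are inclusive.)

No

Need some j in [2,5] with G[<=1] busy, and (busy ∨ req) at every k in [2,j-1].
  j=2: G[<=1] busy — fails at 3.
  j=3: G[<=1] busy — fails at 3.
  j=4: G[<=1] busy — fails at 5.
  j=5: G[<=1] busy — fails at 5.
No j in the window works → until fails.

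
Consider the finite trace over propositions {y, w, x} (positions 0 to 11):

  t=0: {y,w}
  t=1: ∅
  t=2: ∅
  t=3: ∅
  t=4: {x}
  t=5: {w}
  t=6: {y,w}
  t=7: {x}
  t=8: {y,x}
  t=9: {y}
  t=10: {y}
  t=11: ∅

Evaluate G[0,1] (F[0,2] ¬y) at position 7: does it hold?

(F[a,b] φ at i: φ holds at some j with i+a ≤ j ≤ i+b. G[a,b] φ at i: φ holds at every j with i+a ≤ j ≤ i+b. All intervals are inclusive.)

No

Check F[0,2] ¬y at every j in [7,8]:
  j=7: holds (witness at 7)
  j=8: fails (none in [8,10])
Fails at j=8 → formula fails.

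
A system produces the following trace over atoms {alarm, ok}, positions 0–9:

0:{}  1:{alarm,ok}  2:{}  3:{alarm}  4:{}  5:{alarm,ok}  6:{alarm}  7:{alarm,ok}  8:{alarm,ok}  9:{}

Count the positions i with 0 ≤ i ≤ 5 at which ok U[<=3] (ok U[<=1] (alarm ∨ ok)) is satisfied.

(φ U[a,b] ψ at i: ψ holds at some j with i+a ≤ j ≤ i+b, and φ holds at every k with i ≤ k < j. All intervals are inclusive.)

3

Evaluate at each i in [0,5]:
  i=0: ✗ (lhs fails at k=0 before rhs at j=1)
  i=1: ✓ (rhs at j=1)
  i=2: ✗ (lhs fails at k=2 before rhs at j=3)
  i=3: ✓ (rhs at j=3)
  i=4: ✗ (lhs fails at k=4 before rhs at j=5)
  i=5: ✓ (rhs at j=5)
Positions where it holds: {1, 3, 5} → 3.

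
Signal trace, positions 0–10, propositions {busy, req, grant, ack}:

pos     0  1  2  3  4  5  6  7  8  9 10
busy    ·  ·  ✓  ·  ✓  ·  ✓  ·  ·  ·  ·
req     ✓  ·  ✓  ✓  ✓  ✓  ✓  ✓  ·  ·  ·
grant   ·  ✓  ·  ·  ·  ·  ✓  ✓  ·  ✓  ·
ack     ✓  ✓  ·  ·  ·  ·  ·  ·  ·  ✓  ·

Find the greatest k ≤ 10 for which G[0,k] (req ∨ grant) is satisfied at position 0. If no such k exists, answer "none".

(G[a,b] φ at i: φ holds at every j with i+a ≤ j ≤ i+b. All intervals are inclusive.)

7

(req ∨ grant) must hold from j=0 onward; find where it first fails.
  j=0: holds
  j=1: holds
  j=2: holds
  j=3: holds
  j=4: holds
  j=5: holds
  j=6: holds
  j=7: holds
  j=8: fails
Holds on [0,7], so largest k = 7.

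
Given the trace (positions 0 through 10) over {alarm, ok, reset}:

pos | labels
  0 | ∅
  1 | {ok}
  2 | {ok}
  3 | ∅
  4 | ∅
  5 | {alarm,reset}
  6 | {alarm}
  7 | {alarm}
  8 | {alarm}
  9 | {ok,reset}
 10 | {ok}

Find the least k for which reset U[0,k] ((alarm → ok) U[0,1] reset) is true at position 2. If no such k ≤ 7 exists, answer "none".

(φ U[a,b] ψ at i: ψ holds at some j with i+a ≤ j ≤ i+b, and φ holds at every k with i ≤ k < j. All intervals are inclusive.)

Need earliest j ≥ 2 with ((alarm → ok) U[0,1] reset), and reset at every k in [2,j-1].
  j=2: rhs fails.
  j=3: rhs fails.
  j=4: rhs holds but lhs fails at k=2.
  j=5: rhs holds but lhs fails at k=2.
  j=6: rhs fails.
  j=7: rhs fails.
  j=8: rhs fails.
  j=9: rhs holds but lhs fails at k=2.
No witness within the range → none.

none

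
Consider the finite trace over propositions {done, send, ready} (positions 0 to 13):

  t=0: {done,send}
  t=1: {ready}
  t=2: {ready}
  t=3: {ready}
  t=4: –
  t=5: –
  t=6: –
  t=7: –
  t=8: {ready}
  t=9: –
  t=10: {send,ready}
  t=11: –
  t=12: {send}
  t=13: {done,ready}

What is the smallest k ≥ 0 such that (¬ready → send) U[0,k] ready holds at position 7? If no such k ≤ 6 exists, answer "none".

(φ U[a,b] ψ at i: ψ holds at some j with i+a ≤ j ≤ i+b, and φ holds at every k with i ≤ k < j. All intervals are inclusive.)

Need earliest j ≥ 7 with ready, and (¬ready → send) at every k in [7,j-1].
  j=7: rhs fails.
  j=8: rhs holds but lhs fails at k=7.
  j=9: rhs fails.
  j=10: rhs holds but lhs fails at k=7.
  j=11: rhs fails.
  j=12: rhs fails.
  j=13: rhs holds but lhs fails at k=7.
No witness within the range → none.

none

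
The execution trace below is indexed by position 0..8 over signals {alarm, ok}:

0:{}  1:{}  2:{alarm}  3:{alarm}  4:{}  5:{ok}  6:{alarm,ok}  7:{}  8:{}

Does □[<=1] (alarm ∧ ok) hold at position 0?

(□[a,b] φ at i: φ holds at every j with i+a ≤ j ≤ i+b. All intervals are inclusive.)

False

Check (alarm ∧ ok) at every j in [0,1]:
  j=0: false
  j=1: false
Fails at j=0 → formula fails.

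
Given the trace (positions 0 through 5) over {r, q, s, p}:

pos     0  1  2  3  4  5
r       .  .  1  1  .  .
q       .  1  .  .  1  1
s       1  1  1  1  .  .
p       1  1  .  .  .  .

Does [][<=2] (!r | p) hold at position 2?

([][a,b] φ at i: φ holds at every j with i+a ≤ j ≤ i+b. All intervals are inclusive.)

Check (!r | p) at every j in [2,4]:
  j=2: false
  j=3: false
  j=4: true
Fails at j=2 → formula fails.

Does not hold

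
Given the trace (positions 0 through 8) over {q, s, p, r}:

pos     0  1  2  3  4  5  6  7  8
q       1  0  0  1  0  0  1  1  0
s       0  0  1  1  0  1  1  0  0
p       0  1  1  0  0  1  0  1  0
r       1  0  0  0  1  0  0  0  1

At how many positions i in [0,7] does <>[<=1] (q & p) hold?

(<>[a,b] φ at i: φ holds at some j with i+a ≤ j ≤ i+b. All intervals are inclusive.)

2

Evaluate at each i in [0,7]:
  i=0: ✗ (none in [0,1])
  i=1: ✗ (none in [1,2])
  i=2: ✗ (none in [2,3])
  i=3: ✗ (none in [3,4])
  i=4: ✗ (none in [4,5])
  i=5: ✗ (none in [5,6])
  i=6: ✓ (witness j=7)
  i=7: ✓ (witness j=7)
Positions where it holds: {6, 7} → 2.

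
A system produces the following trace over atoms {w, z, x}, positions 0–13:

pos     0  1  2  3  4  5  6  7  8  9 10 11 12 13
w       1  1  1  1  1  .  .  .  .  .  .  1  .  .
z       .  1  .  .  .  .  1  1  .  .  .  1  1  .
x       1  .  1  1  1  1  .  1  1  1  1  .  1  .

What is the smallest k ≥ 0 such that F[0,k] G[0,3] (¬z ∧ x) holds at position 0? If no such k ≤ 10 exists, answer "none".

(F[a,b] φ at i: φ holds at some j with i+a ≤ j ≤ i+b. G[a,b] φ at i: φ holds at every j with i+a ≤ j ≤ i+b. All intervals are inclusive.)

2

Scan j = 0,1,… for G[0,3] (¬z ∧ x):
  j=0: fails
  j=1: fails
  j=2: holds
First hit at j=2, so smallest k = 2-0 = 2.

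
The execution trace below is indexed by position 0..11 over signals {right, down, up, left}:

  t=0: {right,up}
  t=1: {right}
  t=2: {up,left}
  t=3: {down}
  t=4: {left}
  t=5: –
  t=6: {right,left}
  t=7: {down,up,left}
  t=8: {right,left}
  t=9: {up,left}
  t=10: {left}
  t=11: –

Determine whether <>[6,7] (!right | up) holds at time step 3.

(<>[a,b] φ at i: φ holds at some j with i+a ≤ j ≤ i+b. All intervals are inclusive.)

Holds

Check (!right | up) at each j in [9,10]:
  j=9: true
  j=10: true
Found at j=9 → formula holds.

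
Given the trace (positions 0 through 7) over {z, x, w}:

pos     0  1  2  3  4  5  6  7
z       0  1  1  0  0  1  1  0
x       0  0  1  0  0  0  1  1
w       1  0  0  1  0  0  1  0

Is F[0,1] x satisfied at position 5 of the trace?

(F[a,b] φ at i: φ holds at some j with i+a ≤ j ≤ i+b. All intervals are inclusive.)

Yes

Check x at each j in [5,6]:
  j=5: false
  j=6: true
Found at j=6 → formula holds.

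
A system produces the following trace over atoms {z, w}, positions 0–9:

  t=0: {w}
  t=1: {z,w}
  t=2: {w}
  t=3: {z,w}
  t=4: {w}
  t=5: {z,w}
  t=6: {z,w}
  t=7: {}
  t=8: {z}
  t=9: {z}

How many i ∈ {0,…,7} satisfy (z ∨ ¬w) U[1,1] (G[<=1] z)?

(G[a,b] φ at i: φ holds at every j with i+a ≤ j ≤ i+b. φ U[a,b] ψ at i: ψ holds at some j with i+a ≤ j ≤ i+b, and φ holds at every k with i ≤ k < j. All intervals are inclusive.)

Evaluate at each i in [0,7]:
  i=0: ✗ (no rhs in [1,1])
  i=1: ✗ (no rhs in [2,2])
  i=2: ✗ (no rhs in [3,3])
  i=3: ✗ (no rhs in [4,4])
  i=4: ✗ (lhs fails at k=4 before rhs at j=5)
  i=5: ✗ (no rhs in [6,6])
  i=6: ✗ (no rhs in [7,7])
  i=7: ✓ (rhs at j=8; lhs holds on [7,7])
Positions where it holds: {7} → 1.

1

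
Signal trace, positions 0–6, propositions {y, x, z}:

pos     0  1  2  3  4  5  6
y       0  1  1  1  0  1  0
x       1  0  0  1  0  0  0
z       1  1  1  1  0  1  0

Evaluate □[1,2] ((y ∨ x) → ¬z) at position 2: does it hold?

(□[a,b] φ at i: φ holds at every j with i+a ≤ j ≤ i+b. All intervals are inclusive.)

Check ((y ∨ x) → ¬z) at every j in [3,4]:
  j=3: antecedent true; consequent false → ✗
  j=4: antecedent false → ✓
Fails at j=3 → formula fails.

Does not hold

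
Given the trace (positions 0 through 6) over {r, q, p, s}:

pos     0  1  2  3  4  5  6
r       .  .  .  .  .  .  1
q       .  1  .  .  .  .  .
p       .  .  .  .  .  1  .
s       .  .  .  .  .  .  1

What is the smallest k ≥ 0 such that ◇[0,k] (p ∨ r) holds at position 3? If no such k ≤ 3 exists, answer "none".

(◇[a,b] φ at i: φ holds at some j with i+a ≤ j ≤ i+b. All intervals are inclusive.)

Scan j = 3,4,… for (p ∨ r):
  j=3: fails
  j=4: fails
  j=5: holds
First hit at j=5, so smallest k = 5-3 = 2.

2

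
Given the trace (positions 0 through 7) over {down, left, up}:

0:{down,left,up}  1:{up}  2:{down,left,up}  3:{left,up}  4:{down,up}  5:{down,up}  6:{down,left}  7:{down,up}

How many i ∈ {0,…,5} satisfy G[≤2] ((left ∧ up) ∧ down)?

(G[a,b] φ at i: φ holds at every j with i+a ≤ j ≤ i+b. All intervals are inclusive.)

0

Evaluate at each i in [0,5]:
  i=0: ✗ (fails at j=1)
  i=1: ✗ (fails at j=1)
  i=2: ✗ (fails at j=3)
  i=3: ✗ (fails at j=3)
  i=4: ✗ (fails at j=4)
  i=5: ✗ (fails at j=5)
Positions where it holds: {} → 0.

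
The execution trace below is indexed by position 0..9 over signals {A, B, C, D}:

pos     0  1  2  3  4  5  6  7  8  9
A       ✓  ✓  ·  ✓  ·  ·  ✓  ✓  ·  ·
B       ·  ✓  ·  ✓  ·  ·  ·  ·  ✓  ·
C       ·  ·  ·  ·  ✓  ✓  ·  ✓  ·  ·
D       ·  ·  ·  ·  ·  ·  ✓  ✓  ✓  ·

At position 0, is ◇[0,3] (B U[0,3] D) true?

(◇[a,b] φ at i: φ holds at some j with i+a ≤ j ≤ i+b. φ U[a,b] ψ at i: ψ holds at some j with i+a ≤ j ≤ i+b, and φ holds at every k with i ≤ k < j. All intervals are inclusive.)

Does not hold

Check (B U[0,3] D) at each j in [0,3]:
  j=0: fails
  j=1: fails
  j=2: fails
  j=3: fails
No position in the window satisfies it → formula fails.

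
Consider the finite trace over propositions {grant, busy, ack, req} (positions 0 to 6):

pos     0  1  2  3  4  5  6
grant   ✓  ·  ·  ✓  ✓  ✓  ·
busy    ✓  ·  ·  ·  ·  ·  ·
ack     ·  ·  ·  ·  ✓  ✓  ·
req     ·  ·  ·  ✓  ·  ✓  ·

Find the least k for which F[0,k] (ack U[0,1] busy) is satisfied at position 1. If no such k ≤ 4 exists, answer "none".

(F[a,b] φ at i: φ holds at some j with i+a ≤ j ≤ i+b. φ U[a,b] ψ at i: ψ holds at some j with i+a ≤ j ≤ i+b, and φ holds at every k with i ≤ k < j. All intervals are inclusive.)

Scan j = 1,2,… for (ack U[0,1] busy):
  j=1: fails
  j=2: fails
  j=3: fails
  j=4: fails
  j=5: fails
No j in [1,5] satisfies it → none.

none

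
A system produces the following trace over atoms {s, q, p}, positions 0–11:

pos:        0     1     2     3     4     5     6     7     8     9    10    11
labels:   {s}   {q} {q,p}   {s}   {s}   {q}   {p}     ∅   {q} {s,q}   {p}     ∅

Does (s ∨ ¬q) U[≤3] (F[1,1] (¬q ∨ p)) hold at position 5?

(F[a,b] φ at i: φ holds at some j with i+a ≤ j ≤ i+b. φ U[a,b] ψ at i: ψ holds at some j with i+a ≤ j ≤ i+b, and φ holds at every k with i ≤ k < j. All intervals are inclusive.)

Yes

Need some j in [5,8] with F[1,1] (¬q ∨ p), and (s ∨ ¬q) at every k in [5,j-1].
  j=5: F[1,1] (¬q ∨ p) holds; no prefix to check → satisfied.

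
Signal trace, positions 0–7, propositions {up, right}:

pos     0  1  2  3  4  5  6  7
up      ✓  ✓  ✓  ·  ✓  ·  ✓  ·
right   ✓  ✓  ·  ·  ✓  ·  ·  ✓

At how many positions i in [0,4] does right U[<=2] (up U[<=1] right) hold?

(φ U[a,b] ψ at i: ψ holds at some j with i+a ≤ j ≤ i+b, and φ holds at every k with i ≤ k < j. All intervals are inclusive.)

3

Evaluate at each i in [0,4]:
  i=0: ✓ (rhs at j=0)
  i=1: ✓ (rhs at j=1)
  i=2: ✗ (lhs fails at k=2 before rhs at j=4)
  i=3: ✗ (lhs fails at k=3 before rhs at j=4)
  i=4: ✓ (rhs at j=4)
Positions where it holds: {0, 1, 4} → 3.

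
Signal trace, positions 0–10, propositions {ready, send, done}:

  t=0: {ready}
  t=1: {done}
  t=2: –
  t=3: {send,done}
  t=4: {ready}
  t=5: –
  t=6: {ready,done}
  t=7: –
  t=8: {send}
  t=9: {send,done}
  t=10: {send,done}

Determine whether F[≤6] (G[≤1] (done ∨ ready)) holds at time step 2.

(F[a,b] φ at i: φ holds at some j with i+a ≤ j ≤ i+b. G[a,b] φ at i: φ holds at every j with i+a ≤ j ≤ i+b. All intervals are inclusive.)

Holds

Check G[≤1] (done ∨ ready) at each j in [2,8]:
  j=2: fails at 2
  j=3: holds on [3,4]
  j=4: fails at 5
  j=5: fails at 5
  j=6: fails at 7
  j=7: fails at 7
  j=8: fails at 8
Found at j=3 → formula holds.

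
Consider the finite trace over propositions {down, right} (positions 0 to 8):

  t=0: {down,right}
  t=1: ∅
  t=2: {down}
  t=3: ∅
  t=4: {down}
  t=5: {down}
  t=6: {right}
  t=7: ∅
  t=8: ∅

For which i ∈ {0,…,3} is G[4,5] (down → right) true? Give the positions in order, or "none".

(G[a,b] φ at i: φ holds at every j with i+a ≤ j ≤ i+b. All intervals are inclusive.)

Evaluate at each i in [0,3]:
  i=0: ✗ (fails at j=4)
  i=1: ✗ (fails at j=5)
  i=2: ✓ (all of [6,7])
  i=3: ✓ (all of [7,8])

2, 3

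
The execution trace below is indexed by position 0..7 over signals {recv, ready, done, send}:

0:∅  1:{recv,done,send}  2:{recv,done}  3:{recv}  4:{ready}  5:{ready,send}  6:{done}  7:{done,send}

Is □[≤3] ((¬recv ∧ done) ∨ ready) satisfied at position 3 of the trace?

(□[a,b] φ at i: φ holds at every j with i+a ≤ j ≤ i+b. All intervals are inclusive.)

Check ((¬recv ∧ done) ∨ ready) at every j in [3,6]:
  j=3: false
  j=4: true
  j=5: true
  j=6: true
Fails at j=3 → formula fails.

No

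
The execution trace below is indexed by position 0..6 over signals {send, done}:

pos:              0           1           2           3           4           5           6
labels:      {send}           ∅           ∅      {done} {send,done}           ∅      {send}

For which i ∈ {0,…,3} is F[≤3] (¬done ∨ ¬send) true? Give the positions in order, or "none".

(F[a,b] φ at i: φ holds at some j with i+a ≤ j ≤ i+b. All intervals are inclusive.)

0, 1, 2, 3

Evaluate at each i in [0,3]:
  i=0: ✓ (witness j=0)
  i=1: ✓ (witness j=1)
  i=2: ✓ (witness j=2)
  i=3: ✓ (witness j=3)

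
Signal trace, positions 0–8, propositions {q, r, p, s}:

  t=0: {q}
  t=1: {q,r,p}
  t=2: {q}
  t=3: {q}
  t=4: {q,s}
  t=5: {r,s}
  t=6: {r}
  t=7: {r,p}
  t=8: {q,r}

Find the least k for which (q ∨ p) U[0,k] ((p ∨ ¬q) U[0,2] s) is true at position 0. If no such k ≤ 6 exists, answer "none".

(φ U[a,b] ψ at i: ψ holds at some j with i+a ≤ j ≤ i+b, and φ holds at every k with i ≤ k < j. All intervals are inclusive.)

4

Need earliest j ≥ 0 with ((p ∨ ¬q) U[0,2] s), and (q ∨ p) at every k in [0,j-1].
  j=0: rhs fails.
  j=1: rhs fails.
  j=2: rhs fails.
  j=3: rhs fails.
  j=4: rhs holds; lhs holds on [0,3]. k = 4.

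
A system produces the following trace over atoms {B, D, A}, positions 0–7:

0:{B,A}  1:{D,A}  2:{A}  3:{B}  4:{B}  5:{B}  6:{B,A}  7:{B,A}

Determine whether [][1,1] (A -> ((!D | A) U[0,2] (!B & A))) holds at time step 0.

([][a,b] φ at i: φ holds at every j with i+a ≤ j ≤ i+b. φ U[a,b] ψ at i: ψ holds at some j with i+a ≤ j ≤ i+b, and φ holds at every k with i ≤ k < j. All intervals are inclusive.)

Check (A -> ((!D | A) U[0,2] (!B & A))) at every j in [1,1]:
  j=1: antecedent true; consequent holds → ✓
All positions satisfy it → formula holds.

Holds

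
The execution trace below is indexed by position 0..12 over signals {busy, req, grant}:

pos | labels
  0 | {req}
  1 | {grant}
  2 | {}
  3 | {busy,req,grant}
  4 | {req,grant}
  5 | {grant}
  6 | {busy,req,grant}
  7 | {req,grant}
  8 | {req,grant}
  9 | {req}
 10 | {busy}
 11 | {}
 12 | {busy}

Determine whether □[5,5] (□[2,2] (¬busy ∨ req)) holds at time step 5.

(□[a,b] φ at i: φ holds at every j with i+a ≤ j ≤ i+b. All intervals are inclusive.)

Check □[2,2] (¬busy ∨ req) at every j in [10,10]:
  j=10: fails at 12
Fails at j=10 → formula fails.

No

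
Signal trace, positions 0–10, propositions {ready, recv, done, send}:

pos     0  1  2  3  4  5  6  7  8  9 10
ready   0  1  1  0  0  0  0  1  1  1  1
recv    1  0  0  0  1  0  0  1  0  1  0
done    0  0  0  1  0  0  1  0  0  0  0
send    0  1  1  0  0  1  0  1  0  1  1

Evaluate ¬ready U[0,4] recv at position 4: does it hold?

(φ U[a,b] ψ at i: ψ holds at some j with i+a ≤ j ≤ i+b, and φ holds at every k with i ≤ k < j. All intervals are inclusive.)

True

Need some j in [4,8] with recv, and ¬ready at every k in [4,j-1].
  j=4: recv holds; no prefix to check → satisfied.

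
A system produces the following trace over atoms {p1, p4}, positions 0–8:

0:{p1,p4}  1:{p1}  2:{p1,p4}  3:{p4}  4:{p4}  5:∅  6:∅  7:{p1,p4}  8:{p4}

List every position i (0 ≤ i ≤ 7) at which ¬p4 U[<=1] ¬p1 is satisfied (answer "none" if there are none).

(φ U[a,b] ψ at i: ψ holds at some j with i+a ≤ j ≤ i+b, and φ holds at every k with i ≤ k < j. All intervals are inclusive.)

3, 4, 5, 6

Evaluate at each i in [0,7]:
  i=0: ✗ (no rhs in [0,1])
  i=1: ✗ (no rhs in [1,2])
  i=2: ✗ (lhs fails at k=2 before rhs at j=3)
  i=3: ✓ (rhs at j=3)
  i=4: ✓ (rhs at j=4)
  i=5: ✓ (rhs at j=5)
  i=6: ✓ (rhs at j=6)
  i=7: ✗ (lhs fails at k=7 before rhs at j=8)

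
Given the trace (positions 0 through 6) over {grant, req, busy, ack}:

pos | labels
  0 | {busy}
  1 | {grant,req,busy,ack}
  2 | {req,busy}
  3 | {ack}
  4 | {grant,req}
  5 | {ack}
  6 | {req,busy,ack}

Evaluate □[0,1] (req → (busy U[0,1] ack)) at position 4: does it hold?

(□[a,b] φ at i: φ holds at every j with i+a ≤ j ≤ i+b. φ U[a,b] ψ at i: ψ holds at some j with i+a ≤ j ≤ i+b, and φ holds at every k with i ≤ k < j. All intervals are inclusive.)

Check (req → (busy U[0,1] ack)) at every j in [4,5]:
  j=4: antecedent true; consequent fails → ✗
  j=5: antecedent false → ✓
Fails at j=4 → formula fails.

False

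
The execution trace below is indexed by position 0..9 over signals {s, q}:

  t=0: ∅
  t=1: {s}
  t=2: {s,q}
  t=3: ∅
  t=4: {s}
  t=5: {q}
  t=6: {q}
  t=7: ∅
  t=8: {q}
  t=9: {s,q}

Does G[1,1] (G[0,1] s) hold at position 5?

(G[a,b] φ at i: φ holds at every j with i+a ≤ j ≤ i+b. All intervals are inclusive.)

False

Check G[0,1] s at every j in [6,6]:
  j=6: fails at 6
Fails at j=6 → formula fails.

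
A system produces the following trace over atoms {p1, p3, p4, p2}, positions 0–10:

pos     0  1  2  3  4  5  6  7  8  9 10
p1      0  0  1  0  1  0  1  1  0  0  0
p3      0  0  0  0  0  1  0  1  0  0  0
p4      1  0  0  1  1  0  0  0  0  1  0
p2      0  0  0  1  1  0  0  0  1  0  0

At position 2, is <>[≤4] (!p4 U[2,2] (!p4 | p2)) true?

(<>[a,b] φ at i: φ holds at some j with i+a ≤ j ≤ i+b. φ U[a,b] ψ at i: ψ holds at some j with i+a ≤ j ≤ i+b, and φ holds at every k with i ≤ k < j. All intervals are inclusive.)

True

Check (!p4 U[2,2] (!p4 | p2)) at each j in [2,6]:
  j=2: fails
  j=3: fails
  j=4: fails
  j=5: holds
  j=6: holds
Found at j=5 → formula holds.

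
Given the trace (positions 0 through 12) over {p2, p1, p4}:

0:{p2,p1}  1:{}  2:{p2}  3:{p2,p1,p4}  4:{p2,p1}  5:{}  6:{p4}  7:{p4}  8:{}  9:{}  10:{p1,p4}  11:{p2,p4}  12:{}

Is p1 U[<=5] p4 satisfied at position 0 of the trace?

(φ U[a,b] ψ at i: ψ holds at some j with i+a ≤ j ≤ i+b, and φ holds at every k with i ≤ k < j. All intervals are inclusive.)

Need some j in [0,5] with p4, and p1 at every k in [0,j-1].
  j=0: p4 false.
  j=1: p4 false.
  j=2: p4 false.
  j=3: p4 holds, but p1 fails at k=1 → not this j.
  j=4: p4 false.
  j=5: p4 false.
No j in the window works → until fails.

Does not hold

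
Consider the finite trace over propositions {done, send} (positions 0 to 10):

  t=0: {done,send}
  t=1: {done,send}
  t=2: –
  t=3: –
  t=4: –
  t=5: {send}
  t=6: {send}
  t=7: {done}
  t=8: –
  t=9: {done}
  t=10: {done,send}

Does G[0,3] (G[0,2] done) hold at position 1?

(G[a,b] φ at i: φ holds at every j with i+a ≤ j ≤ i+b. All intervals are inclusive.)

Check G[0,2] done at every j in [1,4]:
  j=1: fails at 2
  j=2: fails at 2
  j=3: fails at 3
  j=4: fails at 4
Fails at j=1 → formula fails.

No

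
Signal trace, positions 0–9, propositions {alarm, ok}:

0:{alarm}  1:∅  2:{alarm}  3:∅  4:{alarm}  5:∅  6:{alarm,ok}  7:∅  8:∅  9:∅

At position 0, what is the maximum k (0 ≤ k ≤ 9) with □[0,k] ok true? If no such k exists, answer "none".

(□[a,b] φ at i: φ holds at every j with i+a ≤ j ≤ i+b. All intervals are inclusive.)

ok must hold from j=0 onward; find where it first fails.
  j=0: fails → no k works.

none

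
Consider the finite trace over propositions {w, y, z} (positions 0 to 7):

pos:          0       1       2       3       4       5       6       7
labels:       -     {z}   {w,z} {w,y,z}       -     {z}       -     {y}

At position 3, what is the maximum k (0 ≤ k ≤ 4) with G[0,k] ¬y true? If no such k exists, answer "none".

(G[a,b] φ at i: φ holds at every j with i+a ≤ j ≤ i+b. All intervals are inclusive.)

¬y must hold from j=3 onward; find where it first fails.
  j=3: fails → no k works.

none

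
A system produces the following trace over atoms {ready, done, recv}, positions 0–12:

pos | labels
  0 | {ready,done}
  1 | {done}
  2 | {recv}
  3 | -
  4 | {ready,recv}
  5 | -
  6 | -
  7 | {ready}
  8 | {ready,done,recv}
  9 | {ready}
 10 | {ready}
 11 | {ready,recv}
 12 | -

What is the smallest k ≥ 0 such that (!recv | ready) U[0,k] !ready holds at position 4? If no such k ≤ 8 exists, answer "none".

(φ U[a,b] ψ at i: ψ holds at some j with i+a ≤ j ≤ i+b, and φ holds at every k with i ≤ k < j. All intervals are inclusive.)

1

Need earliest j ≥ 4 with !ready, and (!recv | ready) at every k in [4,j-1].
  j=4: rhs fails.
  j=5: rhs holds; lhs holds on [4,4]. k = 1.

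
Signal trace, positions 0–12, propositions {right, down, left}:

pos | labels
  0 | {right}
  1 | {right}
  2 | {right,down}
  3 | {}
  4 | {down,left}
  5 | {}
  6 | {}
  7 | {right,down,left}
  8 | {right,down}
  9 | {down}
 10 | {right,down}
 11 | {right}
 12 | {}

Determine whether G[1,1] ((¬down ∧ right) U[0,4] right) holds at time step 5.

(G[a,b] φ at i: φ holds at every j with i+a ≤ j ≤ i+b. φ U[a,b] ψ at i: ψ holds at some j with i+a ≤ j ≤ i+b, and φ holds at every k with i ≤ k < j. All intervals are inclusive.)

False

Check ((¬down ∧ right) U[0,4] right) at every j in [6,6]:
  j=6: fails
Fails at j=6 → formula fails.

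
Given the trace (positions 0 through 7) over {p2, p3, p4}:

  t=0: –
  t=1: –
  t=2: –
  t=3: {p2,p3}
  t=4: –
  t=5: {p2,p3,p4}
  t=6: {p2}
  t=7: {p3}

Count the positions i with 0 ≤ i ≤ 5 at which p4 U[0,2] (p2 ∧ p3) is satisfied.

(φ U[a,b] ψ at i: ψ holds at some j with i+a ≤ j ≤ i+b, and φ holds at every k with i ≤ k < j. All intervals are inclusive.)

Evaluate at each i in [0,5]:
  i=0: ✗ (no rhs in [0,2])
  i=1: ✗ (lhs fails at k=1 before rhs at j=3)
  i=2: ✗ (lhs fails at k=2 before rhs at j=3)
  i=3: ✓ (rhs at j=3)
  i=4: ✗ (lhs fails at k=4 before rhs at j=5)
  i=5: ✓ (rhs at j=5)
Positions where it holds: {3, 5} → 2.

2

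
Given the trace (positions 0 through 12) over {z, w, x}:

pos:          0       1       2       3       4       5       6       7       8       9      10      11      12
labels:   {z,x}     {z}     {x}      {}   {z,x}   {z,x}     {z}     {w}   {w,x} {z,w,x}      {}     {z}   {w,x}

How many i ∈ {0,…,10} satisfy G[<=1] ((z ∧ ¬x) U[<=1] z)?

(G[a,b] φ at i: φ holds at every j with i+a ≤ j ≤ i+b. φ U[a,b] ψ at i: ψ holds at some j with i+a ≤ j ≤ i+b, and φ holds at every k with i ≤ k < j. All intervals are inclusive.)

Evaluate at each i in [0,10]:
  i=0: ✓ (all of [0,1])
  i=1: ✗ (fails at j=2)
  i=2: ✗ (fails at j=2)
  i=3: ✗ (fails at j=3)
  i=4: ✓ (all of [4,5])
  i=5: ✓ (all of [5,6])
  i=6: ✗ (fails at j=7)
  i=7: ✗ (fails at j=7)
  i=8: ✗ (fails at j=8)
  i=9: ✗ (fails at j=10)
  i=10: ✗ (fails at j=10)
Positions where it holds: {0, 4, 5} → 3.

3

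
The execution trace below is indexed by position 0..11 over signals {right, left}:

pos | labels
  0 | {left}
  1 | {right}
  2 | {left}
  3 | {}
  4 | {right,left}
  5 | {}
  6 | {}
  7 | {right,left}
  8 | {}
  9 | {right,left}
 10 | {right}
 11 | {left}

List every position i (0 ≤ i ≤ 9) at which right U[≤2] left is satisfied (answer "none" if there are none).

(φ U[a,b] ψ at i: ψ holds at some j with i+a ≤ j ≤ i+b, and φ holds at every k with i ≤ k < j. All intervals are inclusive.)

0, 1, 2, 4, 7, 9

Evaluate at each i in [0,9]:
  i=0: ✓ (rhs at j=0)
  i=1: ✓ (rhs at j=2; lhs holds on [1,1])
  i=2: ✓ (rhs at j=2)
  i=3: ✗ (lhs fails at k=3 before rhs at j=4)
  i=4: ✓ (rhs at j=4)
  i=5: ✗ (lhs fails at k=5 before rhs at j=7)
  i=6: ✗ (lhs fails at k=6 before rhs at j=7)
  i=7: ✓ (rhs at j=7)
  i=8: ✗ (lhs fails at k=8 before rhs at j=9)
  i=9: ✓ (rhs at j=9)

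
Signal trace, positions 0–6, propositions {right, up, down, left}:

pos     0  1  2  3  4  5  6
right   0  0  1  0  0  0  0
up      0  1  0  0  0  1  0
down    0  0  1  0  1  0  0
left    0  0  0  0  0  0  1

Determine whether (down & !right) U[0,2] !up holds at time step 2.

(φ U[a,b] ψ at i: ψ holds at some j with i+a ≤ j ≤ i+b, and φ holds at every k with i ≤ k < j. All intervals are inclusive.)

Yes

Need some j in [2,4] with !up, and (down & !right) at every k in [2,j-1].
  j=2: !up holds; no prefix to check → satisfied.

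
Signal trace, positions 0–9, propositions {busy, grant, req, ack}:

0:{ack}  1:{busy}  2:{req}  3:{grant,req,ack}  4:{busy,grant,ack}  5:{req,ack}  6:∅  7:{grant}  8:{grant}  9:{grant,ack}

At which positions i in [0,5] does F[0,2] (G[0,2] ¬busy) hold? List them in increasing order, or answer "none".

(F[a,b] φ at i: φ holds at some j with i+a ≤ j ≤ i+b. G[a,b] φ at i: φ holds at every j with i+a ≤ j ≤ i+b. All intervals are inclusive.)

3, 4, 5

Evaluate at each i in [0,5]:
  i=0: ✗ (none in [0,2])
  i=1: ✗ (none in [1,3])
  i=2: ✗ (none in [2,4])
  i=3: ✓ (witness j=5)
  i=4: ✓ (witness j=5)
  i=5: ✓ (witness j=5)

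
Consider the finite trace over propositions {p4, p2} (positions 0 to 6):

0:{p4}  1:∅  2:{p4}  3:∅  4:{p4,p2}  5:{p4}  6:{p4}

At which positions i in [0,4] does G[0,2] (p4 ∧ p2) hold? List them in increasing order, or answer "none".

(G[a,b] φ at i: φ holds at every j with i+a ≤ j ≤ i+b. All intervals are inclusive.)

Evaluate at each i in [0,4]:
  i=0: ✗ (fails at j=0)
  i=1: ✗ (fails at j=1)
  i=2: ✗ (fails at j=2)
  i=3: ✗ (fails at j=3)
  i=4: ✗ (fails at j=5)

none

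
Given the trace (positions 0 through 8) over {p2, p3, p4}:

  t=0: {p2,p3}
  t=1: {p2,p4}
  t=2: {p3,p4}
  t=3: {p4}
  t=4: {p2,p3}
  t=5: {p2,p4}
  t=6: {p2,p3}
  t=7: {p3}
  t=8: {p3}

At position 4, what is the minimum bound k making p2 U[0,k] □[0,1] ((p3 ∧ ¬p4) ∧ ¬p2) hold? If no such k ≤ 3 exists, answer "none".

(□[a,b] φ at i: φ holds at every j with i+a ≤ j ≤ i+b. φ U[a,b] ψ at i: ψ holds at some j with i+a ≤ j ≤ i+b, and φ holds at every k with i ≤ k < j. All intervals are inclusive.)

Need earliest j ≥ 4 with □[0,1] ((p3 ∧ ¬p4) ∧ ¬p2), and p2 at every k in [4,j-1].
  j=4: rhs fails.
  j=5: rhs fails.
  j=6: rhs fails.
  j=7: rhs holds; lhs holds on [4,6]. k = 3.

3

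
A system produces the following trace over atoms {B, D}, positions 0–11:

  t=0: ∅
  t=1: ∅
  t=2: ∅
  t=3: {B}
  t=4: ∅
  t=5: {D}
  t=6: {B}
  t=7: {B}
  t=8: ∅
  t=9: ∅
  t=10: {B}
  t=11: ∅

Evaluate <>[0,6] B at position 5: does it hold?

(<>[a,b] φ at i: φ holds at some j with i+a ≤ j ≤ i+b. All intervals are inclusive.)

Check B at each j in [5,11]:
  j=5: false
  j=6: true
  j=7: true
  j=8: false
  j=9: false
  j=10: true
  j=11: false
Found at j=6 → formula holds.

Holds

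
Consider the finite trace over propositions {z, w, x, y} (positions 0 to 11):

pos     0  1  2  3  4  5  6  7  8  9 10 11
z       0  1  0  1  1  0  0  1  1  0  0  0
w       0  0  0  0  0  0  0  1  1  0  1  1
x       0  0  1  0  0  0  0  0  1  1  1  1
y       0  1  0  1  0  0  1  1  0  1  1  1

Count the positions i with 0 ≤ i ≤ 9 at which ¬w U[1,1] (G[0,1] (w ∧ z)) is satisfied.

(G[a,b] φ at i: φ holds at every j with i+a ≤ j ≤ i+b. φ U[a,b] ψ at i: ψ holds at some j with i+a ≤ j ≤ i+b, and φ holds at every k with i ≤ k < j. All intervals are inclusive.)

Evaluate at each i in [0,9]:
  i=0: ✗ (no rhs in [1,1])
  i=1: ✗ (no rhs in [2,2])
  i=2: ✗ (no rhs in [3,3])
  i=3: ✗ (no rhs in [4,4])
  i=4: ✗ (no rhs in [5,5])
  i=5: ✗ (no rhs in [6,6])
  i=6: ✓ (rhs at j=7; lhs holds on [6,6])
  i=7: ✗ (no rhs in [8,8])
  i=8: ✗ (no rhs in [9,9])
  i=9: ✗ (no rhs in [10,10])
Positions where it holds: {6} → 1.

1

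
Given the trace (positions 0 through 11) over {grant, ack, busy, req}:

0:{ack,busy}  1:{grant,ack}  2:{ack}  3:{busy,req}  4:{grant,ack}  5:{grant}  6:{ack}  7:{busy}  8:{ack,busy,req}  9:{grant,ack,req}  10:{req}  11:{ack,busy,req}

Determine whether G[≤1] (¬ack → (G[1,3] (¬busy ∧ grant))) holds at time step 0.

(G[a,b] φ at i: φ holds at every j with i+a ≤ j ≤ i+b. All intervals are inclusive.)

True

Check (¬ack → (G[1,3] (¬busy ∧ grant))) at every j in [0,1]:
  j=0: antecedent false → ✓
  j=1: antecedent false → ✓
All positions satisfy it → formula holds.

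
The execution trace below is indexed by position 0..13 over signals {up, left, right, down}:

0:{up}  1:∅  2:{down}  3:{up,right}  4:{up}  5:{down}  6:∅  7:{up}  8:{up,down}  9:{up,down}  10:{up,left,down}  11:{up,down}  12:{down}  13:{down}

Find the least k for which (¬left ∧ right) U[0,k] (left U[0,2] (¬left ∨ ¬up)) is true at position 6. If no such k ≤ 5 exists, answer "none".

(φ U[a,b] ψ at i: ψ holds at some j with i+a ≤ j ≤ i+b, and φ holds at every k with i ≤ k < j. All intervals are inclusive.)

0

Need earliest j ≥ 6 with (left U[0,2] (¬left ∨ ¬up)), and (¬left ∧ right) at every k in [6,j-1].
  j=6: rhs holds (empty prefix). k = 0.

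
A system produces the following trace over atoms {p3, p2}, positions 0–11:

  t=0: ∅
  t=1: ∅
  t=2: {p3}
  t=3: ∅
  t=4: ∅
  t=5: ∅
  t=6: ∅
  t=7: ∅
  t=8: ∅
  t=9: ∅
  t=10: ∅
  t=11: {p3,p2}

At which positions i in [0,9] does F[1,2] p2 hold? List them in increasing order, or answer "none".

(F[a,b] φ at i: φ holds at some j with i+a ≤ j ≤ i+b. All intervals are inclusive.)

Evaluate at each i in [0,9]:
  i=0: ✗ (none in [1,2])
  i=1: ✗ (none in [2,3])
  i=2: ✗ (none in [3,4])
  i=3: ✗ (none in [4,5])
  i=4: ✗ (none in [5,6])
  i=5: ✗ (none in [6,7])
  i=6: ✗ (none in [7,8])
  i=7: ✗ (none in [8,9])
  i=8: ✗ (none in [9,10])
  i=9: ✓ (witness j=11)

9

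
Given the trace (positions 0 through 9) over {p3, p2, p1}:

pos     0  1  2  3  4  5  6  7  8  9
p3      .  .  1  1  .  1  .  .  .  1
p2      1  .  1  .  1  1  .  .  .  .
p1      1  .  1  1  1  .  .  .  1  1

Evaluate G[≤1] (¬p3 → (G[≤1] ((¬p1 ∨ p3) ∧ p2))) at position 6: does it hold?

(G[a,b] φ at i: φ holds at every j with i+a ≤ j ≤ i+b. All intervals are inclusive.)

False

Check (¬p3 → (G[≤1] ((¬p1 ∨ p3) ∧ p2))) at every j in [6,7]:
  j=6: antecedent true; consequent fails at 6 → ✗
  j=7: antecedent true; consequent fails at 7 → ✗
Fails at j=6 → formula fails.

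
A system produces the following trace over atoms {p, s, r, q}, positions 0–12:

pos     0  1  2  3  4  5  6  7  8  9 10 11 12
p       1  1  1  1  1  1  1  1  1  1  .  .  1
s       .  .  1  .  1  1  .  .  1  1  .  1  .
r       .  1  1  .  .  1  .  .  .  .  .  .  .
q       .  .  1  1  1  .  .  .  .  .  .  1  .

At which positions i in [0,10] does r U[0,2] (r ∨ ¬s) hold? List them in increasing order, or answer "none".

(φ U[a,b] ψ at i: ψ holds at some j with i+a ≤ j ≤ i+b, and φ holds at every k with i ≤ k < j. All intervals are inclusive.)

Evaluate at each i in [0,10]:
  i=0: ✓ (rhs at j=0)
  i=1: ✓ (rhs at j=1)
  i=2: ✓ (rhs at j=2)
  i=3: ✓ (rhs at j=3)
  i=4: ✗ (lhs fails at k=4 before rhs at j=5)
  i=5: ✓ (rhs at j=5)
  i=6: ✓ (rhs at j=6)
  i=7: ✓ (rhs at j=7)
  i=8: ✗ (lhs fails at k=8 before rhs at j=10)
  i=9: ✗ (lhs fails at k=9 before rhs at j=10)
  i=10: ✓ (rhs at j=10)

0, 1, 2, 3, 5, 6, 7, 10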